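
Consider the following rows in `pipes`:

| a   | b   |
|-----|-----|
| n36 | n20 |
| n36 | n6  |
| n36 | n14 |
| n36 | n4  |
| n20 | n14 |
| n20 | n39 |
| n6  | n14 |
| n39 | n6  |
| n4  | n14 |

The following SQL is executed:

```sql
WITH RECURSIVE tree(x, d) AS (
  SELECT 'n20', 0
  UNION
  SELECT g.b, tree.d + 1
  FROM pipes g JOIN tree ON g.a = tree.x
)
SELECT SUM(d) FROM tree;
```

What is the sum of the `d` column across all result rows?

Base: (n20, d=0).
Iteration 1: edges from {n20} -> (n14, d=1), (n39, d=1).
Iteration 2: edges from {n14,n39} -> (n6, d=2).
Iteration 3: edges from {n6} -> (n14, d=3).
Iteration 4: no outgoing edges from {n14}; recursion stops.
SUM(d) = 0 + 1 + 1 + 2 + 3 = 7.

7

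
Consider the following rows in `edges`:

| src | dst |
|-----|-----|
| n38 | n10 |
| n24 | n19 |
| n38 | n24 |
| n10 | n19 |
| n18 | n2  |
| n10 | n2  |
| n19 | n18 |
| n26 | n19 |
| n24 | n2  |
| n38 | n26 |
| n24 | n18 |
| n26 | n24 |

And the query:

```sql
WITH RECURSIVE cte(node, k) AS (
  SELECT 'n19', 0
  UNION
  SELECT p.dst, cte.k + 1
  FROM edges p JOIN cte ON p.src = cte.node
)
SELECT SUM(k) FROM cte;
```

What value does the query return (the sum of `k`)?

Base: (n19, k=0).
Iteration 1: edges from {n19} -> (n18, k=1).
Iteration 2: edges from {n18} -> (n2, k=2).
Iteration 3: no outgoing edges from {n2}; recursion stops.
SUM(k) = 0 + 1 + 2 = 3.

3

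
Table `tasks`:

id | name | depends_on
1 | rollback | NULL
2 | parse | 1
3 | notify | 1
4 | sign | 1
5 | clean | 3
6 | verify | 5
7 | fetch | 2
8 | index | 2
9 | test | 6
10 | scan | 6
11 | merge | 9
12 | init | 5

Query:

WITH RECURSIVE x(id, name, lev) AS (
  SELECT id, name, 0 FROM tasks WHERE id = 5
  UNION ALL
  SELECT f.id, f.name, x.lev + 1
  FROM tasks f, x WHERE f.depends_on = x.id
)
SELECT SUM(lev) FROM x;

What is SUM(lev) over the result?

Base: id=5 (clean) at lev 0.
Iteration 1: rows with depends_on in {5} -> verify (id 6, lev 1), init (id 12, lev 1).
Iteration 2: rows with depends_on in {6,12} -> test (id 9, lev 2), scan (id 10, lev 2).
Iteration 3: rows with depends_on in {9,10} -> merge (id 11, lev 3).
Iteration 4: no rows with depends_on in {11}; recursion stops.
SUM(lev) = 0 + 1 + 1 + 2 + 2 + 3 = 9.

9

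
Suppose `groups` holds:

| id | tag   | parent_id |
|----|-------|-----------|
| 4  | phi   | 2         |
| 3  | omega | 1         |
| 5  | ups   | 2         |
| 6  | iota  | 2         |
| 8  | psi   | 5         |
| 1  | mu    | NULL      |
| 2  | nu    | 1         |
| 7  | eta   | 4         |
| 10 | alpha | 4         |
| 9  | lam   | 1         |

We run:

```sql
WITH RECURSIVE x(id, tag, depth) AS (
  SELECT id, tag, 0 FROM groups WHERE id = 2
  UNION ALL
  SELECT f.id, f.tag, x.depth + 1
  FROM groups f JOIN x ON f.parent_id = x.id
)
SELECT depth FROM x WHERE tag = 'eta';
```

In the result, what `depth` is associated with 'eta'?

Base: id=2 (nu) at depth 0.
Iteration 1: rows with parent_id in {2} -> phi (id 4, depth 1), ups (id 5, depth 1), iota (id 6, depth 1).
Iteration 2: rows with parent_id in {4,5,6} -> eta (id 7, depth 2), psi (id 8, depth 2), alpha (id 10, depth 2).
Iteration 3: no rows with parent_id in {7,8,10}; recursion stops.

2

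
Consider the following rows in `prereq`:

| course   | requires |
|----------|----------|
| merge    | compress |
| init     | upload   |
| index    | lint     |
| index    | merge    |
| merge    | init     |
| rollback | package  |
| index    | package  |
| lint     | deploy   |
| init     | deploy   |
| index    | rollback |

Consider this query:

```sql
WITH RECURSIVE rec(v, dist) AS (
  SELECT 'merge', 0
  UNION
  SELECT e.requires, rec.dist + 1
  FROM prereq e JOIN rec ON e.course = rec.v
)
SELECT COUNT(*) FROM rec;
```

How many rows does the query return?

5

Base: (merge, dist=0).
Iteration 1: edges from {merge} -> (compress, dist=1), (init, dist=1).
Iteration 2: edges from {compress,init} -> (deploy, dist=2), (upload, dist=2).
Iteration 3: no outgoing edges from {deploy,upload}; recursion stops.
Total rows emitted: 5.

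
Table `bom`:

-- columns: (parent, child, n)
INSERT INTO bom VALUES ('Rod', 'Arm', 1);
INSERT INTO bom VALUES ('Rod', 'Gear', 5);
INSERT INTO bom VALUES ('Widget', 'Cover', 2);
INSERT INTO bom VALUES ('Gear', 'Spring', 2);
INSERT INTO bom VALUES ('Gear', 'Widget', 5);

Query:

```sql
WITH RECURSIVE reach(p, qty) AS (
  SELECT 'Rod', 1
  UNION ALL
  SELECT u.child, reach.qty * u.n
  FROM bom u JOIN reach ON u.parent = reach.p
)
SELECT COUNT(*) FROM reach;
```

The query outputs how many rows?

6

Base: (Rod, qty=1).
Iteration 1: components of {Rod} -> Arm = 1*1 = 1, Gear = 1*5 = 5.
Iteration 2: components of {Arm,Gear} -> Spring = 5*2 = 10, Widget = 5*5 = 25.
Iteration 3: components of {Spring,Widget} -> Cover = 25*2 = 50.
Iteration 4: no further components; recursion stops.
Total rows emitted: 6.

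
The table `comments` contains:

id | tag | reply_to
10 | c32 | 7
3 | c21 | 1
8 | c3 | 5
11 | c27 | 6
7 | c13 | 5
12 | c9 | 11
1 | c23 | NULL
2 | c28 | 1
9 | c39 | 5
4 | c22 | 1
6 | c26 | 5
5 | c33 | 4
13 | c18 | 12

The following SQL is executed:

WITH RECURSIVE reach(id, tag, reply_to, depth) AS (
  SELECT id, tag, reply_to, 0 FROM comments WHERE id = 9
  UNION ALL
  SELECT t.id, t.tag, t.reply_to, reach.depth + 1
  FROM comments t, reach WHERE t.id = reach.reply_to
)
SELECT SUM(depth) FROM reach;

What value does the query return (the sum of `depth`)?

Base: id=9 (c39), reply_to=5, depth 0.
Iteration 1: join on id=5 -> c33 (id 5, reply_to=4, depth 1).
Iteration 2: join on id=4 -> c22 (id 4, reply_to=1, depth 2).
Iteration 3: join on id=1 -> c23 (id 1, reply_to=NULL, depth 3).
Iteration 4: reply_to is NULL; no match; recursion stops.
SUM(depth) = 0 + 1 + 2 + 3 = 6.

6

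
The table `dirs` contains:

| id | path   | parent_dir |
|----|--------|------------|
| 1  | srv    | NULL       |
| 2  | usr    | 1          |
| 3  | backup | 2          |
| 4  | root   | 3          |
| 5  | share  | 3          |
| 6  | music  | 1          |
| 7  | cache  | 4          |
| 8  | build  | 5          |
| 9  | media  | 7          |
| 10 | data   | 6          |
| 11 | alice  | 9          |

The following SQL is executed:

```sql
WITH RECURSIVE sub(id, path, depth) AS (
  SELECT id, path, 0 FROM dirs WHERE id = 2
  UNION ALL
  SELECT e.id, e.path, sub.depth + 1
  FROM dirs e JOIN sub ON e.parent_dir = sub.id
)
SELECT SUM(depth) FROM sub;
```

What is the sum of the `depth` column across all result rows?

20

Base: id=2 (usr) at depth 0.
Iteration 1: rows with parent_dir in {2} -> backup (id 3, depth 1).
Iteration 2: rows with parent_dir in {3} -> root (id 4, depth 2), share (id 5, depth 2).
Iteration 3: rows with parent_dir in {4,5} -> cache (id 7, depth 3), build (id 8, depth 3).
Iteration 4: rows with parent_dir in {7,8} -> media (id 9, depth 4).
Iteration 5: rows with parent_dir in {9} -> alice (id 11, depth 5).
Iteration 6: no rows with parent_dir in {11}; recursion stops.
SUM(depth) = 0 + 1 + 2 + 2 + 3 + 3 + 4 + 5 = 20.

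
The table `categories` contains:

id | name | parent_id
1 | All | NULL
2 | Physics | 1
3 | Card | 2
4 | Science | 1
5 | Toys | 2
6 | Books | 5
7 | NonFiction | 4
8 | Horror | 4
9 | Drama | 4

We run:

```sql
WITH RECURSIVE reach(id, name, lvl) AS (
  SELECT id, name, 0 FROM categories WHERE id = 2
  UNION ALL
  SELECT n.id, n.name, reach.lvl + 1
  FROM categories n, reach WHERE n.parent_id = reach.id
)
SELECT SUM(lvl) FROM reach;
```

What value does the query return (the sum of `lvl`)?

Base: id=2 (Physics) at lvl 0.
Iteration 1: rows with parent_id in {2} -> Card (id 3, lvl 1), Toys (id 5, lvl 1).
Iteration 2: rows with parent_id in {3,5} -> Books (id 6, lvl 2).
Iteration 3: no rows with parent_id in {6}; recursion stops.
SUM(lvl) = 0 + 1 + 1 + 2 = 4.

4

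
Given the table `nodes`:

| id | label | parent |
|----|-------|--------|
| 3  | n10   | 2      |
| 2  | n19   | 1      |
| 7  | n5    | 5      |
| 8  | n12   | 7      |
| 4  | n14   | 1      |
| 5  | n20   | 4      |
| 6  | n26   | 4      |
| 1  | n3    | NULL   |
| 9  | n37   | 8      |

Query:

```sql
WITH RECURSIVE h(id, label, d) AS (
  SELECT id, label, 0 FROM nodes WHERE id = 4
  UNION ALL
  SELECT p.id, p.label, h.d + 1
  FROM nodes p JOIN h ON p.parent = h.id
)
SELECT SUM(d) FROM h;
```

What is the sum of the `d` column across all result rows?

Base: id=4 (n14) at d 0.
Iteration 1: rows with parent in {4} -> n20 (id 5, d 1), n26 (id 6, d 1).
Iteration 2: rows with parent in {5,6} -> n5 (id 7, d 2).
Iteration 3: rows with parent in {7} -> n12 (id 8, d 3).
Iteration 4: rows with parent in {8} -> n37 (id 9, d 4).
Iteration 5: no rows with parent in {9}; recursion stops.
SUM(d) = 0 + 1 + 1 + 2 + 3 + 4 = 11.

11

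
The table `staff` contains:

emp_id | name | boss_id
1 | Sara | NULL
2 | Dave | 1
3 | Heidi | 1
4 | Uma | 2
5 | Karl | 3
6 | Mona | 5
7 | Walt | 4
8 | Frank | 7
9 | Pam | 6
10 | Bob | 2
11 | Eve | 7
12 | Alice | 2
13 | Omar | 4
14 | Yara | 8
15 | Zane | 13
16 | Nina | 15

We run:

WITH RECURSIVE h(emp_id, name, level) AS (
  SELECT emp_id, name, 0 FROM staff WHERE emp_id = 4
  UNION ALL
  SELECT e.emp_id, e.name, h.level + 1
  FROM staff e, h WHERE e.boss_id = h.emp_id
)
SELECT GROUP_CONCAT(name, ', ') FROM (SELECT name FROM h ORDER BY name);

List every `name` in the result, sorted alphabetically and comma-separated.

Base: emp_id=4 (Uma) at level 0.
Iteration 1: rows with boss_id in {4} -> Walt (id 7, level 1), Omar (id 13, level 1).
Iteration 2: rows with boss_id in {7,13} -> Frank (id 8, level 2), Eve (id 11, level 2), Zane (id 15, level 2).
Iteration 3: rows with boss_id in {8,11,15} -> Yara (id 14, level 3), Nina (id 16, level 3).
Iteration 4: no rows with boss_id in {14,16}; recursion stops.

Eve, Frank, Nina, Omar, Uma, Walt, Yara, Zane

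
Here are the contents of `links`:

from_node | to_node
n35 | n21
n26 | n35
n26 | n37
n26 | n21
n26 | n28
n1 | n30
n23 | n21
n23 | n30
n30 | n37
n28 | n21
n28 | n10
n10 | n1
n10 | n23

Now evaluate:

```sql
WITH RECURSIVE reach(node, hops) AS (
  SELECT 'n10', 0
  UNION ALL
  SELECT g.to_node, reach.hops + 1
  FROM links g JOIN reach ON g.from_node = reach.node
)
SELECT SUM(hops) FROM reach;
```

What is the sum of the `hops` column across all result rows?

14

Base: (n10, hops=0).
Iteration 1: edges from {n10} -> (n1, hops=1), (n23, hops=1).
Iteration 2: edges from {n1,n23} -> (n21, hops=2), (n30, hops=2) x2. [UNION ALL keeps all 3 new rows, including repeats]
Iteration 3: edges from {n21,n30} -> (n37, hops=3) x2. [UNION ALL keeps all 2 new rows, including repeats]
Iteration 4: no outgoing edges from {n37}; recursion stops.
SUM(hops) = 0 + 1 + 1 + 2 + 2 + 2 + 3 + 3 = 14.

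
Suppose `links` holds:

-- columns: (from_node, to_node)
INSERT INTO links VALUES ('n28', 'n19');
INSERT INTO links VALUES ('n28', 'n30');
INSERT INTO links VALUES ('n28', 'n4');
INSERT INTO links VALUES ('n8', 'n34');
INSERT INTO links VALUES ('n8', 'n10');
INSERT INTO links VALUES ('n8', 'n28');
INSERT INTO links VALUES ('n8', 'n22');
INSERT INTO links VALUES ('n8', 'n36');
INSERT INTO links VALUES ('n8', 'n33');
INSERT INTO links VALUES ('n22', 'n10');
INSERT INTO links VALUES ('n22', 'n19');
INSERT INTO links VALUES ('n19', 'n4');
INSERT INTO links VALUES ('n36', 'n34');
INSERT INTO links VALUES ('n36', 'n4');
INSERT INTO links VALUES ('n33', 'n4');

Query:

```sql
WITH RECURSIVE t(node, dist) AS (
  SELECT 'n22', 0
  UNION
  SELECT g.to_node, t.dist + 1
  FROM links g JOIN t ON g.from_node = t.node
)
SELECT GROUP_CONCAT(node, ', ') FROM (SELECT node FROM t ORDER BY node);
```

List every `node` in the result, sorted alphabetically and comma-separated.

n10, n19, n22, n4

Base: (n22, dist=0).
Iteration 1: edges from {n22} -> (n10, dist=1), (n19, dist=1).
Iteration 2: edges from {n10,n19} -> (n4, dist=2).
Iteration 3: no outgoing edges from {n4}; recursion stops.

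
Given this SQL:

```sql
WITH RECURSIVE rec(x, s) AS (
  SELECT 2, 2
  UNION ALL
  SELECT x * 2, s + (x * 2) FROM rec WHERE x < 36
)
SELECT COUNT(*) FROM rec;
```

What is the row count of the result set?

Base: x=2, s=2.
Iteration 1: 2 < 36 holds -> x = 2 * 2 = 4, s = 2 + 4 = 6.
Iteration 2: 4 < 36 holds -> x = 4 * 2 = 8, s = 6 + 8 = 14.
Iteration 3: 8 < 36 holds -> x = 8 * 2 = 16, s = 14 + 16 = 30.
Iteration 4: 16 < 36 holds -> x = 16 * 2 = 32, s = 30 + 32 = 62.
Iteration 5: 32 < 36 holds -> x = 32 * 2 = 64, s = 62 + 64 = 126.
Iteration 6: 64 < 36 fails; recursion stops.
Total rows emitted: 6.

6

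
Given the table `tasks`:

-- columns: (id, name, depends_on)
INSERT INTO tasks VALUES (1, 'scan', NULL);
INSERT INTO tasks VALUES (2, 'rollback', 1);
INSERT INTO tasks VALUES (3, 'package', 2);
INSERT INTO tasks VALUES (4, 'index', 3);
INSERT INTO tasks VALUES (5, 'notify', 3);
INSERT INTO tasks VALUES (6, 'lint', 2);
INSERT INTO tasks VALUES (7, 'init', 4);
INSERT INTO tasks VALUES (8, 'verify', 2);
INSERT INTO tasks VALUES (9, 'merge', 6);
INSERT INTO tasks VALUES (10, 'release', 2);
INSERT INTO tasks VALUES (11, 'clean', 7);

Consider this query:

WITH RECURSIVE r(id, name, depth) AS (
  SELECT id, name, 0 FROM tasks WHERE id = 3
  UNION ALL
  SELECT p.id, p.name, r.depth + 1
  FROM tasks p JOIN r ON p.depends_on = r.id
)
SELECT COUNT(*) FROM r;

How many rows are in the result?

Base: id=3 (package) at depth 0.
Iteration 1: rows with depends_on in {3} -> index (id 4, depth 1), notify (id 5, depth 1).
Iteration 2: rows with depends_on in {4,5} -> init (id 7, depth 2).
Iteration 3: rows with depends_on in {7} -> clean (id 11, depth 3).
Iteration 4: no rows with depends_on in {11}; recursion stops.
Total rows emitted: 5.

5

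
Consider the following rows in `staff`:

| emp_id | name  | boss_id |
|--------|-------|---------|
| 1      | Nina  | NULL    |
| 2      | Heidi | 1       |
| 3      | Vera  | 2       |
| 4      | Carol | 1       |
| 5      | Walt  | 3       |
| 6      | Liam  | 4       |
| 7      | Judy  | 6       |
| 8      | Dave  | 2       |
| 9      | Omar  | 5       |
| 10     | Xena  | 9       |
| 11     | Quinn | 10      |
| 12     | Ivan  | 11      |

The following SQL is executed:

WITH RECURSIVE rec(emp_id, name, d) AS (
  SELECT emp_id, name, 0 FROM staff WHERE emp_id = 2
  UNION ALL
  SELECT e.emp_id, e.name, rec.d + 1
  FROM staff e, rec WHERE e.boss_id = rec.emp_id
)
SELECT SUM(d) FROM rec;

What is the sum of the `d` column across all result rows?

22

Base: emp_id=2 (Heidi) at d 0.
Iteration 1: rows with boss_id in {2} -> Vera (id 3, d 1), Dave (id 8, d 1).
Iteration 2: rows with boss_id in {3,8} -> Walt (id 5, d 2).
Iteration 3: rows with boss_id in {5} -> Omar (id 9, d 3).
Iteration 4: rows with boss_id in {9} -> Xena (id 10, d 4).
Iteration 5: rows with boss_id in {10} -> Quinn (id 11, d 5).
Iteration 6: rows with boss_id in {11} -> Ivan (id 12, d 6).
Iteration 7: no rows with boss_id in {12}; recursion stops.
SUM(d) = 0 + 1 + 1 + 2 + 3 + 4 + 5 + 6 = 22.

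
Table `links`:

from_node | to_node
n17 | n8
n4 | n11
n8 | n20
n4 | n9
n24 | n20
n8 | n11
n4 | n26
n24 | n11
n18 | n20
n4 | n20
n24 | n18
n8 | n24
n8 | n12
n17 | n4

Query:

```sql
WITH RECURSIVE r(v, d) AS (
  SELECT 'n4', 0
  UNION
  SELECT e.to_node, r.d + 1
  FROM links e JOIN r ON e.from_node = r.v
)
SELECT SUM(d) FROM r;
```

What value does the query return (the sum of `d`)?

4

Base: (n4, d=0).
Iteration 1: edges from {n4} -> (n11, d=1), (n20, d=1), (n26, d=1), (n9, d=1).
Iteration 2: no outgoing edges from {n11,n20,n26,n9}; recursion stops.
SUM(d) = 0 + 1 + 1 + 1 + 1 = 4.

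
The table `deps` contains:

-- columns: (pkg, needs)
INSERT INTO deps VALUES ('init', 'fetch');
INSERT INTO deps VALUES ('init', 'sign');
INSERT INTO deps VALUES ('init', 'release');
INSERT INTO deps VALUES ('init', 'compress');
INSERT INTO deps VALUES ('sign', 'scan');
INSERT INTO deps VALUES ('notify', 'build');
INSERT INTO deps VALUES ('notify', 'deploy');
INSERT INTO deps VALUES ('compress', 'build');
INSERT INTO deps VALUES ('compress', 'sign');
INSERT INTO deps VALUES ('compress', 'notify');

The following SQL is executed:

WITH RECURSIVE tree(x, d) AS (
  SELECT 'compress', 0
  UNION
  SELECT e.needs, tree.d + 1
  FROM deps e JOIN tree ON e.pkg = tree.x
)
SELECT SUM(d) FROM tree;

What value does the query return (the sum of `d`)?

9

Base: (compress, d=0).
Iteration 1: edges from {compress} -> (build, d=1), (notify, d=1), (sign, d=1).
Iteration 2: edges from {build,notify,sign} -> (build, d=2), (deploy, d=2), (scan, d=2).
Iteration 3: no outgoing edges from {build,deploy,scan}; recursion stops.
SUM(d) = 0 + 1 + 1 + 1 + 2 + 2 + 2 = 9.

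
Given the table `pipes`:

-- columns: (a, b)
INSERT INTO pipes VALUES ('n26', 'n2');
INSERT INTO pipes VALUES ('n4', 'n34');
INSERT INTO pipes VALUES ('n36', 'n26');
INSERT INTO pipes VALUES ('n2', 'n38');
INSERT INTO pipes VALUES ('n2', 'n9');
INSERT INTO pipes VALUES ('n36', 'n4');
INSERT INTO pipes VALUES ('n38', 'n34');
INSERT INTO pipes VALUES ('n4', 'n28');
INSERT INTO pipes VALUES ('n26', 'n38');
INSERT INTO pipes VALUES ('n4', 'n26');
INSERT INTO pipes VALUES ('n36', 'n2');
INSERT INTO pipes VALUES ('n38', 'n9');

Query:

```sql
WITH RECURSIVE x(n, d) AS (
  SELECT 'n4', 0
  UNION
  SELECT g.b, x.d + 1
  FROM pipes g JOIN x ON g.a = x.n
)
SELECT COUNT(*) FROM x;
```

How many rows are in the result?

Base: (n4, d=0).
Iteration 1: edges from {n4} -> (n26, d=1), (n28, d=1), (n34, d=1).
Iteration 2: edges from {n26,n28,n34} -> (n2, d=2), (n38, d=2).
Iteration 3: edges from {n2,n38} -> (n34, d=3), (n38, d=3), (n9, d=3). [UNION drops 1 duplicate row(s)]
Iteration 4: edges from {n34,n38,n9} -> (n34, d=4), (n9, d=4).
Iteration 5: no outgoing edges from {n34,n9}; recursion stops.
Total rows emitted: 11.

11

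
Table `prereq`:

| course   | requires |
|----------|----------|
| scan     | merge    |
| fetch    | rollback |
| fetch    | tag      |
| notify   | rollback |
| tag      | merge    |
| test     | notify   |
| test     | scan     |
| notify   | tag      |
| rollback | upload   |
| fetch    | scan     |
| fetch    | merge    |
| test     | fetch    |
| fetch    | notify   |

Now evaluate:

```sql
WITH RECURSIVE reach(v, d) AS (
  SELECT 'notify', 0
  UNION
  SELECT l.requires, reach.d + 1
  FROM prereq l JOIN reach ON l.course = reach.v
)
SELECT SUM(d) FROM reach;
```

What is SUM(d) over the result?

Base: (notify, d=0).
Iteration 1: edges from {notify} -> (rollback, d=1), (tag, d=1).
Iteration 2: edges from {rollback,tag} -> (merge, d=2), (upload, d=2).
Iteration 3: no outgoing edges from {merge,upload}; recursion stops.
SUM(d) = 0 + 1 + 1 + 2 + 2 = 6.

6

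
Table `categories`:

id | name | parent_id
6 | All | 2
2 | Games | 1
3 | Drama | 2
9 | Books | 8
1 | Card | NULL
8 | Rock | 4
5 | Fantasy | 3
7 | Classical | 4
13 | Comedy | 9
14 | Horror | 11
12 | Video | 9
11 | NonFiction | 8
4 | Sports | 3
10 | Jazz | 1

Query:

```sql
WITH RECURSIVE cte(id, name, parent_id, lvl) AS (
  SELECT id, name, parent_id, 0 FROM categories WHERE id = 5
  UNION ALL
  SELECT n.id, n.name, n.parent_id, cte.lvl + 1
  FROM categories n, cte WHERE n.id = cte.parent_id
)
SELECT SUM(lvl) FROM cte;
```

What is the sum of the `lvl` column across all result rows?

6

Base: id=5 (Fantasy), parent_id=3, lvl 0.
Iteration 1: join on id=3 -> Drama (id 3, parent_id=2, lvl 1).
Iteration 2: join on id=2 -> Games (id 2, parent_id=1, lvl 2).
Iteration 3: join on id=1 -> Card (id 1, parent_id=NULL, lvl 3).
Iteration 4: parent_id is NULL; no match; recursion stops.
SUM(lvl) = 0 + 1 + 2 + 3 = 6.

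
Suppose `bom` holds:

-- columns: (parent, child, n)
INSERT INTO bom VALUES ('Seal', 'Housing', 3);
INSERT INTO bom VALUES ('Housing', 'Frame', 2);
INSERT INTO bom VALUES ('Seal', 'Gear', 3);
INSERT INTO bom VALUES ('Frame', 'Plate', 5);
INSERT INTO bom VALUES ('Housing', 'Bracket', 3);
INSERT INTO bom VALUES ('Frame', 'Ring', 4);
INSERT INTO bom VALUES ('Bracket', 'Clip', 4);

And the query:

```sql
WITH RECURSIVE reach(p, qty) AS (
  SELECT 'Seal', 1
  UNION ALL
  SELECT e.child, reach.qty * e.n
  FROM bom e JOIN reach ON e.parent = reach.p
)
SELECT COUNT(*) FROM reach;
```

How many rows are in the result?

8

Base: (Seal, qty=1).
Iteration 1: components of {Seal} -> Gear = 1*3 = 3, Housing = 1*3 = 3.
Iteration 2: components of {Gear,Housing} -> Bracket = 3*3 = 9, Frame = 3*2 = 6.
Iteration 3: components of {Bracket,Frame} -> Clip = 9*4 = 36, Plate = 6*5 = 30, Ring = 6*4 = 24.
Iteration 4: no further components; recursion stops.
Total rows emitted: 8.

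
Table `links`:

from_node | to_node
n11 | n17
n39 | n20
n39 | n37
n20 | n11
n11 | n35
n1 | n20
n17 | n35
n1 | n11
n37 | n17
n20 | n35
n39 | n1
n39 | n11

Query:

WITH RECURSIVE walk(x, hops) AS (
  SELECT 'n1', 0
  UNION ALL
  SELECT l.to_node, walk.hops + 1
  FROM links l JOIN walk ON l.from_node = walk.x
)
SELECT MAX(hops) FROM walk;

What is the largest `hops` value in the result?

4

Base: (n1, hops=0).
Iteration 1: edges from {n1} -> (n11, hops=1), (n20, hops=1).
Iteration 2: edges from {n11,n20} -> (n11, hops=2), (n17, hops=2), (n35, hops=2) x2. [UNION ALL keeps all 4 new rows, including repeats]
Iteration 3: edges from {n11,n17,n35} -> (n17, hops=3), (n35, hops=3) x2. [UNION ALL keeps all 3 new rows, including repeats]
Iteration 4: edges from {n17,n35} -> (n35, hops=4).
Iteration 5: no outgoing edges from {n35}; recursion stops.
hops values: 0, 1, 1, 2, 2, 2, 2, 3, 3, 3, 4; the maximum is 4.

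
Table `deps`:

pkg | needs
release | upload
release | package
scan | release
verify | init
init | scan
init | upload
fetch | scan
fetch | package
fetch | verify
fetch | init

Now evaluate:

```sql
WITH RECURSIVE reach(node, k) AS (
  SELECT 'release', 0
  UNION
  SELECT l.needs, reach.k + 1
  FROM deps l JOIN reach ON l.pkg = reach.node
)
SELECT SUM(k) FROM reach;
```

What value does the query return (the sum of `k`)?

Base: (release, k=0).
Iteration 1: edges from {release} -> (package, k=1), (upload, k=1).
Iteration 2: no outgoing edges from {package,upload}; recursion stops.
SUM(k) = 0 + 1 + 1 = 2.

2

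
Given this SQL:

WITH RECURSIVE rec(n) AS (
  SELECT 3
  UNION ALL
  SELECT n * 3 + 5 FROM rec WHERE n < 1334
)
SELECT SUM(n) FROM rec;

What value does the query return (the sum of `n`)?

Base: n=3.
Iteration 1: 3 < 1334 holds -> n = 3 * 3 + 5 = 14.
Iteration 2: 14 < 1334 holds -> n = 14 * 3 + 5 = 47.
Iteration 3: 47 < 1334 holds -> n = 47 * 3 + 5 = 146.
Iteration 4: 146 < 1334 holds -> n = 146 * 3 + 5 = 443.
Iteration 5: 443 < 1334 holds -> n = 443 * 3 + 5 = 1334.
Iteration 6: 1334 < 1334 fails; recursion stops.
SUM(n) = 3 + 14 + 47 + 146 + 443 + 1334 = 1987.

1987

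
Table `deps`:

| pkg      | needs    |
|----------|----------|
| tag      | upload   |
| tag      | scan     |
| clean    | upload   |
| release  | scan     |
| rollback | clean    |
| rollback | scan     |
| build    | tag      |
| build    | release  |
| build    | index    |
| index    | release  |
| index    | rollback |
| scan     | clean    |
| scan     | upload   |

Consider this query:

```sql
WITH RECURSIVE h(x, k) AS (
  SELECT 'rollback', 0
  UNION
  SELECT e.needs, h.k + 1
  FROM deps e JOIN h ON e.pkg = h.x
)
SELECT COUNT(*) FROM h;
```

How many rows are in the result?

6

Base: (rollback, k=0).
Iteration 1: edges from {rollback} -> (clean, k=1), (scan, k=1).
Iteration 2: edges from {clean,scan} -> (clean, k=2), (upload, k=2). [UNION drops 1 duplicate row(s)]
Iteration 3: edges from {clean,upload} -> (upload, k=3).
Iteration 4: no outgoing edges from {upload}; recursion stops.
Total rows emitted: 6.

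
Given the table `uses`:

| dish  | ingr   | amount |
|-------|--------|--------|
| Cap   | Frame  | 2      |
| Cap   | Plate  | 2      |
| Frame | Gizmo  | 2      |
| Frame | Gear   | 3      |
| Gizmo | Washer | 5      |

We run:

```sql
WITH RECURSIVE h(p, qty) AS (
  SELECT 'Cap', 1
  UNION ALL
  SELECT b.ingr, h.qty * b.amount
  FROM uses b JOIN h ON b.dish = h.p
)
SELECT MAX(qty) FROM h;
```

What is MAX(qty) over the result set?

20

Base: (Cap, qty=1).
Iteration 1: components of {Cap} -> Frame = 1*2 = 2, Plate = 1*2 = 2.
Iteration 2: components of {Frame,Plate} -> Gear = 2*3 = 6, Gizmo = 2*2 = 4.
Iteration 3: components of {Gear,Gizmo} -> Washer = 4*5 = 20.
Iteration 4: no further components; recursion stops.
qty values: 1, 2, 2, 4, 6, 20; the maximum is 20.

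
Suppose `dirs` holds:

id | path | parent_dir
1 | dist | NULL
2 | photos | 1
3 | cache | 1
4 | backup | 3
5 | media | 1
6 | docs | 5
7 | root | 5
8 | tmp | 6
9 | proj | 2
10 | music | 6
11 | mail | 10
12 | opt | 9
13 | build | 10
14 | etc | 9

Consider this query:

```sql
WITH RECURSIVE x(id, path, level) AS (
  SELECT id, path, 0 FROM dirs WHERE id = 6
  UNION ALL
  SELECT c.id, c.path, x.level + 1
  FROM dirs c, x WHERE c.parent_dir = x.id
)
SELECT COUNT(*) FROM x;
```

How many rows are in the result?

Base: id=6 (docs) at level 0.
Iteration 1: rows with parent_dir in {6} -> tmp (id 8, level 1), music (id 10, level 1).
Iteration 2: rows with parent_dir in {8,10} -> mail (id 11, level 2), build (id 13, level 2).
Iteration 3: no rows with parent_dir in {11,13}; recursion stops.
Total rows emitted: 5.

5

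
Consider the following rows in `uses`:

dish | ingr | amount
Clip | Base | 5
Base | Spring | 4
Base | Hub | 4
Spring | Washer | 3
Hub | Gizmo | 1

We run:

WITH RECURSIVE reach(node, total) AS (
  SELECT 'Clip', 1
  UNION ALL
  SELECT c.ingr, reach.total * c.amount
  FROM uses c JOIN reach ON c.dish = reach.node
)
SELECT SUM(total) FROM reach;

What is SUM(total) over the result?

126

Base: (Clip, total=1).
Iteration 1: components of {Clip} -> Base = 1*5 = 5.
Iteration 2: components of {Base} -> Hub = 5*4 = 20, Spring = 5*4 = 20.
Iteration 3: components of {Hub,Spring} -> Gizmo = 20*1 = 20, Washer = 20*3 = 60.
Iteration 4: no further components; recursion stops.
SUM(total) = 1 + 5 + 20 + 20 + 60 + 20 = 126.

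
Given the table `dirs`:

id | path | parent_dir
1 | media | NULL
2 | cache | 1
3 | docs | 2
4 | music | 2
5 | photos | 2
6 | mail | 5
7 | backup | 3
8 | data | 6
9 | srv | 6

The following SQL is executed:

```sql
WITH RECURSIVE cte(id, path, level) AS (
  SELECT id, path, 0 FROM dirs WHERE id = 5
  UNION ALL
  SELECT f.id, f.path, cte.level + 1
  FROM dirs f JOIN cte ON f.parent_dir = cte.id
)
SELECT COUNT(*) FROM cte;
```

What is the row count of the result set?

4

Base: id=5 (photos) at level 0.
Iteration 1: rows with parent_dir in {5} -> mail (id 6, level 1).
Iteration 2: rows with parent_dir in {6} -> data (id 8, level 2), srv (id 9, level 2).
Iteration 3: no rows with parent_dir in {8,9}; recursion stops.
Total rows emitted: 4.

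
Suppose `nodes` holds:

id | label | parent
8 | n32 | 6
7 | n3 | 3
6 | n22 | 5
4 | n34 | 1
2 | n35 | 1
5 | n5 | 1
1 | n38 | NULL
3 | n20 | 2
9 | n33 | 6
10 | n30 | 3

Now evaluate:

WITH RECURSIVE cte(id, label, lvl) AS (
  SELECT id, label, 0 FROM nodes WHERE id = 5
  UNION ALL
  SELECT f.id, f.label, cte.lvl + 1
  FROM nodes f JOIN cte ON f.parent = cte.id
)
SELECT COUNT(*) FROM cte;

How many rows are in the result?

4

Base: id=5 (n5) at lvl 0.
Iteration 1: rows with parent in {5} -> n22 (id 6, lvl 1).
Iteration 2: rows with parent in {6} -> n32 (id 8, lvl 2), n33 (id 9, lvl 2).
Iteration 3: no rows with parent in {8,9}; recursion stops.
Total rows emitted: 4.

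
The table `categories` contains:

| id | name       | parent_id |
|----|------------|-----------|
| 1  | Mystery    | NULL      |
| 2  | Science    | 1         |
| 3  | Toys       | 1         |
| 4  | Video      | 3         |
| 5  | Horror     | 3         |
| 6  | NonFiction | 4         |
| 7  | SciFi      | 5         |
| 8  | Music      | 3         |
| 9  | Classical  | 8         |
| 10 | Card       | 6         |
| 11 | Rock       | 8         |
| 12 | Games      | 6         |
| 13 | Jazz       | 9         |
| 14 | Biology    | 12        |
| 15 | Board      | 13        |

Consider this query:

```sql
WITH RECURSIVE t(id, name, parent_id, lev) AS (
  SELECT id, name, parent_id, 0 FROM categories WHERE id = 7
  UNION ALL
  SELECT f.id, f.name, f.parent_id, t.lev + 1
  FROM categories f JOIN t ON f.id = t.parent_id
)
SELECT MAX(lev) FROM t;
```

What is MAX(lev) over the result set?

Base: id=7 (SciFi), parent_id=5, lev 0.
Iteration 1: join on id=5 -> Horror (id 5, parent_id=3, lev 1).
Iteration 2: join on id=3 -> Toys (id 3, parent_id=1, lev 2).
Iteration 3: join on id=1 -> Mystery (id 1, parent_id=NULL, lev 3).
Iteration 4: parent_id is NULL; no match; recursion stops.
lev values: 0, 1, 2, 3; the maximum is 3.

3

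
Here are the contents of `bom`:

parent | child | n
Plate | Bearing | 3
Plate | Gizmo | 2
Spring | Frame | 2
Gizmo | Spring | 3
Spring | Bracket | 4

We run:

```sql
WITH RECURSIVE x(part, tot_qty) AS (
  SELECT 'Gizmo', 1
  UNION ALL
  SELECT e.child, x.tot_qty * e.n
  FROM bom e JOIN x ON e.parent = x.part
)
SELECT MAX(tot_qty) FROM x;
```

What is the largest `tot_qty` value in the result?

12

Base: (Gizmo, tot_qty=1).
Iteration 1: components of {Gizmo} -> Spring = 1*3 = 3.
Iteration 2: components of {Spring} -> Bracket = 3*4 = 12, Frame = 3*2 = 6.
Iteration 3: no further components; recursion stops.
tot_qty values: 1, 3, 6, 12; the maximum is 12.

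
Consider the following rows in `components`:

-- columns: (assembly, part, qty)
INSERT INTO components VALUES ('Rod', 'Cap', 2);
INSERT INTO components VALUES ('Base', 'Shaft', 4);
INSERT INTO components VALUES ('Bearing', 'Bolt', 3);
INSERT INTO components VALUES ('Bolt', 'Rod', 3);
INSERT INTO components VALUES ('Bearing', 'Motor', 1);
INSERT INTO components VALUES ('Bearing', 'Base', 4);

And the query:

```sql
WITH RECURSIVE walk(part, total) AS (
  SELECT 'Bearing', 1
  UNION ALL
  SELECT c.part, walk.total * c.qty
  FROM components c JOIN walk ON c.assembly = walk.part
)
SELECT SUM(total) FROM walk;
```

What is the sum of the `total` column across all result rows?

52

Base: (Bearing, total=1).
Iteration 1: components of {Bearing} -> Base = 1*4 = 4, Bolt = 1*3 = 3, Motor = 1*1 = 1.
Iteration 2: components of {Base,Bolt,Motor} -> Rod = 3*3 = 9, Shaft = 4*4 = 16.
Iteration 3: components of {Rod,Shaft} -> Cap = 9*2 = 18.
Iteration 4: no further components; recursion stops.
SUM(total) = 1 + 4 + 1 + 3 + 16 + 9 + 18 = 52.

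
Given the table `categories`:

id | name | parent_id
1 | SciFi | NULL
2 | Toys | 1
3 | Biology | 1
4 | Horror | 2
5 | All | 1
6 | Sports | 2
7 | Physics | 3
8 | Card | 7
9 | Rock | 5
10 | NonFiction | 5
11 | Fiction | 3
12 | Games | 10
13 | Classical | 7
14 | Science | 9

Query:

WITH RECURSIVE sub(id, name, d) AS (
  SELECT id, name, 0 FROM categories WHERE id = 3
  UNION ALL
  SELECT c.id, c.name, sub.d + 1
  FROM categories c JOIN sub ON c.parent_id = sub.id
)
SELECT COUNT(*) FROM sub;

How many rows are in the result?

Base: id=3 (Biology) at d 0.
Iteration 1: rows with parent_id in {3} -> Physics (id 7, d 1), Fiction (id 11, d 1).
Iteration 2: rows with parent_id in {7,11} -> Card (id 8, d 2), Classical (id 13, d 2).
Iteration 3: no rows with parent_id in {8,13}; recursion stops.
Total rows emitted: 5.

5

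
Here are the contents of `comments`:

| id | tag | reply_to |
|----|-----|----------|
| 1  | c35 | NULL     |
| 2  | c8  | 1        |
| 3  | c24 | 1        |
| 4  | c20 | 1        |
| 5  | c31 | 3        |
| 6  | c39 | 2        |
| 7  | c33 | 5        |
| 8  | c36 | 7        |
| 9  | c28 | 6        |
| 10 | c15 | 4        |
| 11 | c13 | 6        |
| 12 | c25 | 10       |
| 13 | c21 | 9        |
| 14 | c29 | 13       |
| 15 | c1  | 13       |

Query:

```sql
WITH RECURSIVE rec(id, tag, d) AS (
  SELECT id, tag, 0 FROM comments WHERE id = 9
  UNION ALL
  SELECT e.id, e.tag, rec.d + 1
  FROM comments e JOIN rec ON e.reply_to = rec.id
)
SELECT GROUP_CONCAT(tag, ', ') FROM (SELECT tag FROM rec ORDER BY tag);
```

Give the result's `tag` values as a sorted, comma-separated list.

Base: id=9 (c28) at d 0.
Iteration 1: rows with reply_to in {9} -> c21 (id 13, d 1).
Iteration 2: rows with reply_to in {13} -> c29 (id 14, d 2), c1 (id 15, d 2).
Iteration 3: no rows with reply_to in {14,15}; recursion stops.

c1, c21, c28, c29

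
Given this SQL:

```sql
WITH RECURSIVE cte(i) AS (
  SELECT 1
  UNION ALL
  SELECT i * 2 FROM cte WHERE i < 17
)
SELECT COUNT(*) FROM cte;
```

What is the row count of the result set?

6

Base: i=1.
Iteration 1: 1 < 17 holds -> i = 1 * 2 = 2.
Iteration 2: 2 < 17 holds -> i = 2 * 2 = 4.
Iteration 3: 4 < 17 holds -> i = 4 * 2 = 8.
Iteration 4: 8 < 17 holds -> i = 8 * 2 = 16.
Iteration 5: 16 < 17 holds -> i = 16 * 2 = 32.
Iteration 6: 32 < 17 fails; recursion stops.
Total rows emitted: 6.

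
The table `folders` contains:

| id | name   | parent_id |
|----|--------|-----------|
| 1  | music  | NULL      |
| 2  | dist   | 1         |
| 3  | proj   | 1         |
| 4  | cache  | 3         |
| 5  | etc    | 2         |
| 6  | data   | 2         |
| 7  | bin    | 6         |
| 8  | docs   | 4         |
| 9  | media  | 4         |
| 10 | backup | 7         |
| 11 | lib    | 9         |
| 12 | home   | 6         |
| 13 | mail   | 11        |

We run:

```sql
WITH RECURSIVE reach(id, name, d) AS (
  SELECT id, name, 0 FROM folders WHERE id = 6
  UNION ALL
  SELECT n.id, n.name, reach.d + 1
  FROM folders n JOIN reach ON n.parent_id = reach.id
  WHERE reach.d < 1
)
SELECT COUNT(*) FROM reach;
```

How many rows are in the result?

Base: id=6 (data) at d 0.
Iteration 1: rows with parent_id in {6} -> bin (id 7, d 1), home (id 12, d 1).
Iteration 2: d < 1 fails for all current rows; recursion stops.
Total rows emitted: 3.

3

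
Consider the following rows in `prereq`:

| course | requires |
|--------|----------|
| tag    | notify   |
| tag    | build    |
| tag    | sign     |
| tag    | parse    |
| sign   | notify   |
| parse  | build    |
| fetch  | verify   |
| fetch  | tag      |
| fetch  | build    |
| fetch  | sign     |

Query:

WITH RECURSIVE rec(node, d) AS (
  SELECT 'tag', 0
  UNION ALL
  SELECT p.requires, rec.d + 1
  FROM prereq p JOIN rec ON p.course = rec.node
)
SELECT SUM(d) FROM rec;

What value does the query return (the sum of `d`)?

8

Base: (tag, d=0).
Iteration 1: edges from {tag} -> (build, d=1), (notify, d=1), (parse, d=1), (sign, d=1).
Iteration 2: edges from {build,notify,parse,sign} -> (build, d=2), (notify, d=2).
Iteration 3: no outgoing edges from {build,notify}; recursion stops.
SUM(d) = 0 + 1 + 1 + 1 + 1 + 2 + 2 = 8.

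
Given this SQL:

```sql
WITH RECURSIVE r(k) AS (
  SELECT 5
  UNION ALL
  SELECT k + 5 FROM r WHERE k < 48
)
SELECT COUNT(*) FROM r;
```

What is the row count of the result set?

Base: k=5.
Iteration 1: 5 < 48 holds -> k = 5 + 5 = 10.
Iteration 2: 10 < 48 holds -> k = 10 + 5 = 15.
Iteration 3: 15 < 48 holds -> k = 15 + 5 = 20.
Iteration 4: 20 < 48 holds -> k = 20 + 5 = 25.
Iteration 5: 25 < 48 holds -> k = 25 + 5 = 30.
Iteration 6: 30 < 48 holds -> k = 30 + 5 = 35.
Iteration 7: 35 < 48 holds -> k = 35 + 5 = 40.
Iteration 8: 40 < 48 holds -> k = 40 + 5 = 45.
Iteration 9: 45 < 48 holds -> k = 45 + 5 = 50.
Iteration 10: 50 < 48 fails; recursion stops.
Total rows emitted: 10.

10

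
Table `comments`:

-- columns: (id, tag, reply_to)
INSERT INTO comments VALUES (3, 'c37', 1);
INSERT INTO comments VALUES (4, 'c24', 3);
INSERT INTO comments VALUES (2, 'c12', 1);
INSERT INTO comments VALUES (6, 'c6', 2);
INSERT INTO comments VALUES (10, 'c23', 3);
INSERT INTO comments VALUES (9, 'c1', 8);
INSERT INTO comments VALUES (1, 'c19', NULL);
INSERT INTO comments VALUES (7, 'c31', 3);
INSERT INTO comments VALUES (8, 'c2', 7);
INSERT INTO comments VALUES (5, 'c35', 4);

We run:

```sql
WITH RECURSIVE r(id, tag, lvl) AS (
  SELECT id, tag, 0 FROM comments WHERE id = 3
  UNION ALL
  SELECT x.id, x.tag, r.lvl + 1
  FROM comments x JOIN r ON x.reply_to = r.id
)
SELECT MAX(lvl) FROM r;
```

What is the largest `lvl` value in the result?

Base: id=3 (c37) at lvl 0.
Iteration 1: rows with reply_to in {3} -> c24 (id 4, lvl 1), c31 (id 7, lvl 1), c23 (id 10, lvl 1).
Iteration 2: rows with reply_to in {4,7,10} -> c35 (id 5, lvl 2), c2 (id 8, lvl 2).
Iteration 3: rows with reply_to in {5,8} -> c1 (id 9, lvl 3).
Iteration 4: no rows with reply_to in {9}; recursion stops.
lvl values: 0, 1, 1, 1, 2, 2, 3; the maximum is 3.

3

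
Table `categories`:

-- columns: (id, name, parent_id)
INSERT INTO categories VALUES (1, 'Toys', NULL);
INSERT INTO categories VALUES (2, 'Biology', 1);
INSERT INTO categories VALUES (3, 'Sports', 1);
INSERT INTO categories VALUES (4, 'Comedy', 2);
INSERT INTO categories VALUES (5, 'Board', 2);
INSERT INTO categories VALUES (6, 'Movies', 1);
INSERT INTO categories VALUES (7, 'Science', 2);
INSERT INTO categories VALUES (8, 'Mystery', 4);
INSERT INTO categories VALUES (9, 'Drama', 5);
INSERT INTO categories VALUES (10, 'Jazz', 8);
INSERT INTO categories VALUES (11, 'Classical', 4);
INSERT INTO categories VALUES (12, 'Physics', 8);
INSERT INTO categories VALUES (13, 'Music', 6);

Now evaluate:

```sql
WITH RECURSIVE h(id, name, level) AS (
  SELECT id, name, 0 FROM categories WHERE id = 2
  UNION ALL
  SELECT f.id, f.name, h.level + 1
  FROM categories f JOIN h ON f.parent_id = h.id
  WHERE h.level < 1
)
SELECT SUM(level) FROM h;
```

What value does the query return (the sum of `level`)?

3

Base: id=2 (Biology) at level 0.
Iteration 1: rows with parent_id in {2} -> Comedy (id 4, level 1), Board (id 5, level 1), Science (id 7, level 1).
Iteration 2: level < 1 fails for all current rows; recursion stops.
SUM(level) = 0 + 1 + 1 + 1 = 3.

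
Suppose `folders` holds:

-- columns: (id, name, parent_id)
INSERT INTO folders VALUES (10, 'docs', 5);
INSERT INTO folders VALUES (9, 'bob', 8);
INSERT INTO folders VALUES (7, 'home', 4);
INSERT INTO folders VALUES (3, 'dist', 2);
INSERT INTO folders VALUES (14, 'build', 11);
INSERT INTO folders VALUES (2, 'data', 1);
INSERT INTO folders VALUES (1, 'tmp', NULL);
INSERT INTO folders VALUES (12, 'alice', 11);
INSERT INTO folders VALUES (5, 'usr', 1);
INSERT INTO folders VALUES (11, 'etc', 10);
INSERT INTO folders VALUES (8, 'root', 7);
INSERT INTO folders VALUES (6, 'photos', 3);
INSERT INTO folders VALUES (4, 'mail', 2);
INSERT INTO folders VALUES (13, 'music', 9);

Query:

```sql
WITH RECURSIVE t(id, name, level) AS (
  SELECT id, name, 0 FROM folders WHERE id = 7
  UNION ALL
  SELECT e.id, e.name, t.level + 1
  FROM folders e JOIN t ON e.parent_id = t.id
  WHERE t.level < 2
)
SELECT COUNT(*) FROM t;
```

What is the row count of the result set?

3

Base: id=7 (home) at level 0.
Iteration 1: rows with parent_id in {7} -> root (id 8, level 1).
Iteration 2: rows with parent_id in {8} -> bob (id 9, level 2).
Iteration 3: level < 2 fails for all current rows; recursion stops.
Total rows emitted: 3.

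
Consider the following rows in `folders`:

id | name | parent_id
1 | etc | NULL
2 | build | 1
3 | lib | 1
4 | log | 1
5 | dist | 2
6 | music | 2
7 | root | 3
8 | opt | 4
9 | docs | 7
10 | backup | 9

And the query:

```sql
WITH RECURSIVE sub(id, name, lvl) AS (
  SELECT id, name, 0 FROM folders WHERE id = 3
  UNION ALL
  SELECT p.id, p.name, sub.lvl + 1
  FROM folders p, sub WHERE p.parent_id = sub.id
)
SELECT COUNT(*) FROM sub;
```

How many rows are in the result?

4

Base: id=3 (lib) at lvl 0.
Iteration 1: rows with parent_id in {3} -> root (id 7, lvl 1).
Iteration 2: rows with parent_id in {7} -> docs (id 9, lvl 2).
Iteration 3: rows with parent_id in {9} -> backup (id 10, lvl 3).
Iteration 4: no rows with parent_id in {10}; recursion stops.
Total rows emitted: 4.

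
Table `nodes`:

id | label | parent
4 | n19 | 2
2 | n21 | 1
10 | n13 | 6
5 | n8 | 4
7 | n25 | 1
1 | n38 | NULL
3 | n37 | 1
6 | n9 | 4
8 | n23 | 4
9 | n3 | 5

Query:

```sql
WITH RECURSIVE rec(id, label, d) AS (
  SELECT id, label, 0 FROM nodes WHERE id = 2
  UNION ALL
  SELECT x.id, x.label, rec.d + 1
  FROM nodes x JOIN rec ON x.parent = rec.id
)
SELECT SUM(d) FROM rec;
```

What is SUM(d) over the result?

13

Base: id=2 (n21) at d 0.
Iteration 1: rows with parent in {2} -> n19 (id 4, d 1).
Iteration 2: rows with parent in {4} -> n8 (id 5, d 2), n9 (id 6, d 2), n23 (id 8, d 2).
Iteration 3: rows with parent in {5,6,8} -> n3 (id 9, d 3), n13 (id 10, d 3).
Iteration 4: no rows with parent in {9,10}; recursion stops.
SUM(d) = 0 + 1 + 2 + 2 + 2 + 3 + 3 = 13.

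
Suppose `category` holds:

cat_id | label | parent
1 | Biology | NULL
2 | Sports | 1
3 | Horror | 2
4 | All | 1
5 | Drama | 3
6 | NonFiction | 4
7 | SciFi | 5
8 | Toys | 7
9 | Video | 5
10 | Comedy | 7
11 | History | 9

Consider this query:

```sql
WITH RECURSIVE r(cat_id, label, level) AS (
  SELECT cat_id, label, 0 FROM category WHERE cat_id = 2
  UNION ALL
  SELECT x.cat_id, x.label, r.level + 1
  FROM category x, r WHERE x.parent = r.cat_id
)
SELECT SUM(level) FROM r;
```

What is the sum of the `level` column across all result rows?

Base: cat_id=2 (Sports) at level 0.
Iteration 1: rows with parent in {2} -> Horror (id 3, level 1).
Iteration 2: rows with parent in {3} -> Drama (id 5, level 2).
Iteration 3: rows with parent in {5} -> SciFi (id 7, level 3), Video (id 9, level 3).
Iteration 4: rows with parent in {7,9} -> Toys (id 8, level 4), Comedy (id 10, level 4), History (id 11, level 4).
Iteration 5: no rows with parent in {8,10,11}; recursion stops.
SUM(level) = 0 + 1 + 2 + 3 + 3 + 4 + 4 + 4 = 21.

21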